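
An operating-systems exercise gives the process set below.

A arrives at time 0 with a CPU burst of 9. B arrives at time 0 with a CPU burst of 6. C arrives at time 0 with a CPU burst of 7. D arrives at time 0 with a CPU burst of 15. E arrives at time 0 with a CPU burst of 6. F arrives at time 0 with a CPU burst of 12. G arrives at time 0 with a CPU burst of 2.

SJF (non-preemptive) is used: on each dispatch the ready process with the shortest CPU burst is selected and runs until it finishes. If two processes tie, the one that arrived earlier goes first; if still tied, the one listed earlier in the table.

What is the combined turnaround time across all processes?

174

Schedule: | G 0-2 | B 2-8 | E 8-14 | C 14-21 | A 21-30 | F 30-42 | D 42-57 |
Completion: A=30  B=8  C=21  D=57  E=14  F=42  G=2
Turnaround (C−A): A=30  B=8  C=21  D=57  E=14  F=42  G=2
Turnaround = completion − arrival: A=30, B=8, C=21, D=57, E=14, F=42, G=2
Total turnaround = 30 + 8 + 21 + 57 + 14 + 42 + 2 = 174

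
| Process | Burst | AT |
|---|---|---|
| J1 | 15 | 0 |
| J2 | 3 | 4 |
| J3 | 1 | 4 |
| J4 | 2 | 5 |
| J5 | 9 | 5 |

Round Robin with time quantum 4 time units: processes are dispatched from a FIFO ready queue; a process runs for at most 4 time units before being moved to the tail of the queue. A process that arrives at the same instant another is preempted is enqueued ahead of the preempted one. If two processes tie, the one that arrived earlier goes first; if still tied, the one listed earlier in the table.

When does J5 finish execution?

Schedule: | J1 0-4 | J2 4-7 | J3 7-8 | J1 8-12 | J4 12-14 | J5 14-18 | J1 18-22 | J5 22-26 | J1 26-29 | J5 29-30 |
Completion: J1=29  J2=7  J3=8  J4=14  J5=30

30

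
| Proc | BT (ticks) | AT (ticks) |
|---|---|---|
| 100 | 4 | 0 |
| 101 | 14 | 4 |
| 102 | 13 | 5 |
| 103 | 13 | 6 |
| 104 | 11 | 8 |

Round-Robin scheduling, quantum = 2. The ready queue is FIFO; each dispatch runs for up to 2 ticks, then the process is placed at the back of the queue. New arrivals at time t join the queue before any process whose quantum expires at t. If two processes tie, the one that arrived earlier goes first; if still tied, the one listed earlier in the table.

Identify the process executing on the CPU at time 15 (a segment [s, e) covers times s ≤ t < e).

102

Schedule: | 100 0-4 | 101 4-6 | 102 6-8 | 103 8-10 | 101 10-12 | 104 12-14 | 102 14-16 | 103 16-18 | 101 18-20 | 104 20-22 | 102 22-24 | 103 24-26 | 101 26-28 | 104 28-30 | 102 30-32 | 103 32-34 | 101 34-36 | 104 36-38 | 102 38-40 | 103 40-42 | 101 42-44 | 104 44-46 | 102 46-48 | 103 48-50 | 101 50-52 | 104 52-53 | 102 53-54 | 103 54-55 |
Completion: 100=4  101=52  102=54  103=55  104=53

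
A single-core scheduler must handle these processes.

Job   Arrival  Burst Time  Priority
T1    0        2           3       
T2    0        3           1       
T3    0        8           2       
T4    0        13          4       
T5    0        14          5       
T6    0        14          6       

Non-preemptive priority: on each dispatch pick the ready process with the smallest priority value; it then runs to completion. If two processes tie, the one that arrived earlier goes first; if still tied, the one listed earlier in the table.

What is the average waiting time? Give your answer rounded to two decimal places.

Timeline: | T2 0-3 | T3 3-11 | T1 11-13 | T4 13-26 | T5 26-40 | T6 40-54 |
Completion: T1=13  T2=3  T3=11  T4=26  T5=40  T6=54
Waiting times: T1=11, T2=0, T3=3, T4=13, T5=26, T6=40
Average waiting = (11+0+3+13+26+40) / 6 = 93/6 = 15.50

15.50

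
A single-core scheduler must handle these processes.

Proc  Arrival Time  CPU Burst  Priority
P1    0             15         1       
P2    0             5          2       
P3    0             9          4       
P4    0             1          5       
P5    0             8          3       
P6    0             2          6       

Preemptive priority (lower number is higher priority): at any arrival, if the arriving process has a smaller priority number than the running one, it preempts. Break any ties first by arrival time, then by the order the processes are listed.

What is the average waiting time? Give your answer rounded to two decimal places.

Gantt: | P1 0-15 | P2 15-20 | P5 20-28 | P3 28-37 | P4 37-38 | P6 38-40 |
Completion: P1=15  P2=20  P3=37  P4=38  P5=28  P6=40
Turnaround (C−A): P1=15  P2=20  P3=37  P4=38  P5=28  P6=40
Waiting times: P1=0, P2=15, P3=28, P4=37, P5=20, P6=38
Average waiting = (0+15+28+37+20+38) / 6 = 138/6 = 23.00

23.00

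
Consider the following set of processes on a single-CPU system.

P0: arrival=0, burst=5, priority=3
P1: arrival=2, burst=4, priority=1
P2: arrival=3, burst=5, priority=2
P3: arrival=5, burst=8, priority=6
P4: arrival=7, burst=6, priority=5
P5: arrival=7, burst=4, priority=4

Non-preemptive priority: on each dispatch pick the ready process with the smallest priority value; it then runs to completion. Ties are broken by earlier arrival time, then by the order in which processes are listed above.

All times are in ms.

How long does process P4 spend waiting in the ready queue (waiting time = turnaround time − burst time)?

Schedule: | P0 0-5 | P1 5-9 | P2 9-14 | P5 14-18 | P4 18-24 | P3 24-32 |
Completion: P0=5  P1=9  P2=14  P3=32  P4=24  P5=18
Waiting(P4) = turnaround − burst = 17 − 6 = 11

11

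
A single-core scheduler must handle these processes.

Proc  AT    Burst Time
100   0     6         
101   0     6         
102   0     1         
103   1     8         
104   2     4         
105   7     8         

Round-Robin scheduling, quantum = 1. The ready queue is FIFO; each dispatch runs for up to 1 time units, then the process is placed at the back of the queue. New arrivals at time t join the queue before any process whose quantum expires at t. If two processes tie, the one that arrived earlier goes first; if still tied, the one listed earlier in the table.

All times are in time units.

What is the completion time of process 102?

3

Gantt: | 100 0-1 | 101 1-2 | 102 2-3 | 103 3-4 | 100 4-5 | 104 5-6 | 101 6-7 | 103 7-8 | 100 8-9 | 104 9-10 | 105 10-11 | 101 11-12 | 103 12-13 | 100 13-14 | 104 14-15 | 105 15-16 | 101 16-17 | 103 17-18 | 100 18-19 | 104 19-20 | 105 20-21 | 101 21-22 | 103 22-23 | 100 23-24 | 105 24-25 | 101 25-26 | 103 26-27 | 105 27-28 | 103 28-29 | 105 29-30 | 103 30-31 | 105 31-33 |
Completion: 100=24  101=26  102=3  103=31  104=20  105=33
Turnaround (C−A): 100=24  101=26  102=3  103=30  104=18  105=26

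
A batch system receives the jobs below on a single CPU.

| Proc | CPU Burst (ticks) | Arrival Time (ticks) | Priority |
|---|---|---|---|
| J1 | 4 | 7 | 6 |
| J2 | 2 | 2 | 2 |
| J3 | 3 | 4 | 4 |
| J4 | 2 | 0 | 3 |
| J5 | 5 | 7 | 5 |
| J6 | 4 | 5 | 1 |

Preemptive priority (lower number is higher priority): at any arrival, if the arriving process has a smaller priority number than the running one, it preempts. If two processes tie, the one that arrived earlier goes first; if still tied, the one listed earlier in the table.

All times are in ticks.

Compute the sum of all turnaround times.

37

Timeline: | J4 0-2 | J2 2-4 | J3 4-5 | J6 5-9 | J3 9-11 | J5 11-16 | J1 16-20 |
Completion: J1=20  J2=4  J3=11  J4=2  J5=16  J6=9
Turnaround = completion − arrival: J1=13, J2=2, J3=7, J4=2, J5=9, J6=4
Total turnaround = 13 + 2 + 7 + 2 + 9 + 4 = 37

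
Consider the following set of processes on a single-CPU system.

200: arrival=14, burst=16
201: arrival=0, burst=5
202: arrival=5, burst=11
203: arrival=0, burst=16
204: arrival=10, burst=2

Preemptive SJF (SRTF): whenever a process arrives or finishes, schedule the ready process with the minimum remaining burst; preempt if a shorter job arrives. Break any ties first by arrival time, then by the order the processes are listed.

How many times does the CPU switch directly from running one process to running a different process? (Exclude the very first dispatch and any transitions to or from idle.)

5

Schedule: | 201 0-5 | 202 5-10 | 204 10-12 | 202 12-18 | 203 18-34 | 200 34-50 |
Completion: 200=50  201=5  202=18  203=34  204=12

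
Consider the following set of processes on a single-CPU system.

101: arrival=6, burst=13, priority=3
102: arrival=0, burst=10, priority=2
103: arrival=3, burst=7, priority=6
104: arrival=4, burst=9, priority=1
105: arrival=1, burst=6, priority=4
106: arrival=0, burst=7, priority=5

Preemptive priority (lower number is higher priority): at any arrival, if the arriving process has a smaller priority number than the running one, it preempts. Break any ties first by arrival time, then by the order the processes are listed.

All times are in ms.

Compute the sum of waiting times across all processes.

Timeline: | 102 0-4 | 104 4-13 | 102 13-19 | 101 19-32 | 105 32-38 | 106 38-45 | 103 45-52 |
Completion: 101=32  102=19  103=52  104=13  105=38  106=45
Turnaround (C−A): 101=26  102=19  103=49  104=9  105=37  106=45
Waiting = turnaround − burst: 101=13, 102=9, 103=42, 104=0, 105=31, 106=38
Total waiting = 13 + 9 + 42 + 0 + 31 + 38 = 133

133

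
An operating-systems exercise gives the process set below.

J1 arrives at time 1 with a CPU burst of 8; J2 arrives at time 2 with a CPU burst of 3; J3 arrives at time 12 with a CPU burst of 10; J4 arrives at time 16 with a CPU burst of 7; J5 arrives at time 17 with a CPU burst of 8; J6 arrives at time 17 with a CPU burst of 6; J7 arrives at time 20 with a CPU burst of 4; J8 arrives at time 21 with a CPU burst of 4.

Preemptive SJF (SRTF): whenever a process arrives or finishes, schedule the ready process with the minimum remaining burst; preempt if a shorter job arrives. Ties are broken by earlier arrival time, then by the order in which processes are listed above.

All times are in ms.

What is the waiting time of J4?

Schedule: | idle 0-1 | J1 1-2 | J2 2-5 | J1 5-12 | J3 12-22 | J7 22-26 | J8 26-30 | J6 30-36 | J4 36-43 | J5 43-51 |
Completion: J1=12  J2=5  J3=22  J4=43  J5=51  J6=36  J7=26  J8=30
Waiting(J4) = turnaround − burst = 27 − 7 = 20

20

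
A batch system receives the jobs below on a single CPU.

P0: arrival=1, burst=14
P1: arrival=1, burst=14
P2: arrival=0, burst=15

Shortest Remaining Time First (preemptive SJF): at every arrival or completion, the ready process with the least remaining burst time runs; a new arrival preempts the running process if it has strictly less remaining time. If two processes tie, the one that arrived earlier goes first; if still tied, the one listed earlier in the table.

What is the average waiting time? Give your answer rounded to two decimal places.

Timeline: | P2 0-15 | P0 15-29 | P1 29-43 |
Completion: P0=29  P1=43  P2=15
Turnaround (C−A): P0=28  P1=42  P2=15
Waiting times: P0=14, P1=28, P2=0
Average waiting = (14+28+0) / 3 = 42/3 = 14.00

14.00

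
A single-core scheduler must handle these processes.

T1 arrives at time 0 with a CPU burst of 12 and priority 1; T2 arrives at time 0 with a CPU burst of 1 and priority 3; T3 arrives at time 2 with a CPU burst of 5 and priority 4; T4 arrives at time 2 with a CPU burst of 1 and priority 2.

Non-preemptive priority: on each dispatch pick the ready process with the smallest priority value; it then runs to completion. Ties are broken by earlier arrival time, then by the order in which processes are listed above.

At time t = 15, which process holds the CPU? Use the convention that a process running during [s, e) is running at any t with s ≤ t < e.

T3

Gantt: | T1 0-12 | T4 12-13 | T2 13-14 | T3 14-19 |
Completion: T1=12  T2=14  T3=19  T4=13
Turnaround (C−A): T1=12  T2=14  T3=17  T4=11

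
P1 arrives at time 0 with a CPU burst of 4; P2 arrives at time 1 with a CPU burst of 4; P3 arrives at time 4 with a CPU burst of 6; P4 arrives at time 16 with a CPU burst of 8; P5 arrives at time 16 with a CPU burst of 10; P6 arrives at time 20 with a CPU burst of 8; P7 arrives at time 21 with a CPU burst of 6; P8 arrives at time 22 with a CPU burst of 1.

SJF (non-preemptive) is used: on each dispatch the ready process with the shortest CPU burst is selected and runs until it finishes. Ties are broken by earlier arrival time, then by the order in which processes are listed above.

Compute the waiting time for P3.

4

Gantt: | P1 0-4 | P2 4-8 | P3 8-14 | idle 14-16 | P4 16-24 | P8 24-25 | P7 25-31 | P6 31-39 | P5 39-49 |
Completion: P1=4  P2=8  P3=14  P4=24  P5=49  P6=39  P7=31  P8=25
Waiting(P3) = turnaround − burst = 10 − 6 = 4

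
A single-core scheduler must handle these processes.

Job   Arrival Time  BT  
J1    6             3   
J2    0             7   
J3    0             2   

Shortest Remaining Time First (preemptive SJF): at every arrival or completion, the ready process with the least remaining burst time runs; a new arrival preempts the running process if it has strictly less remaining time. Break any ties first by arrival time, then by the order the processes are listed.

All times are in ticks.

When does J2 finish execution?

Timeline: | J3 0-2 | J2 2-9 | J1 9-12 |
Completion: J1=12  J2=9  J3=2
Turnaround (C−A): J1=6  J2=9  J3=2

9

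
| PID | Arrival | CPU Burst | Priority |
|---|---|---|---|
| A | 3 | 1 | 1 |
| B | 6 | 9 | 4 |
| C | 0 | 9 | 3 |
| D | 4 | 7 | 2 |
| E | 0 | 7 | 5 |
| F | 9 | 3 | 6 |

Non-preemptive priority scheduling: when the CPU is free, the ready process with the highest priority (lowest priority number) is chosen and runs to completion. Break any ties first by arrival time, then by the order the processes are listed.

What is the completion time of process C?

Timeline: | C 0-9 | A 9-10 | D 10-17 | B 17-26 | E 26-33 | F 33-36 |
Completion: A=10  B=26  C=9  D=17  E=33  F=36

9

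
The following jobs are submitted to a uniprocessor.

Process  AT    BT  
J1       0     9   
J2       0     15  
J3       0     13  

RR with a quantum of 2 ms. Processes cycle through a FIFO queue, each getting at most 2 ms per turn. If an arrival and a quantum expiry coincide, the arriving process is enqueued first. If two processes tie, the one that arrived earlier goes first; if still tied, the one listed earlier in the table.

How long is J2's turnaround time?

37

Gantt: | J1 0-2 | J2 2-4 | J3 4-6 | J1 6-8 | J2 8-10 | J3 10-12 | J1 12-14 | J2 14-16 | J3 16-18 | J1 18-20 | J2 20-22 | J3 22-24 | J1 24-25 | J2 25-27 | J3 27-29 | J2 29-31 | J3 31-33 | J2 33-35 | J3 35-36 | J2 36-37 |
Completion: J1=25  J2=37  J3=36
Turnaround(J2) = completion − arrival = 37 − 0 = 37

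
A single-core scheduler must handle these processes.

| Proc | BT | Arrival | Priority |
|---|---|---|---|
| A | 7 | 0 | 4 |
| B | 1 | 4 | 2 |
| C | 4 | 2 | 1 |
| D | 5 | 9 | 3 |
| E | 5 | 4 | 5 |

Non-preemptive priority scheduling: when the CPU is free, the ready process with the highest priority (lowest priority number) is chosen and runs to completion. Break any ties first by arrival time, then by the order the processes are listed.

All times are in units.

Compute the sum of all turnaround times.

50

Schedule: | A 0-7 | C 7-11 | B 11-12 | D 12-17 | E 17-22 |
Completion: A=7  B=12  C=11  D=17  E=22
Turnaround (C−A): A=7  B=8  C=9  D=8  E=18
Turnaround = completion − arrival: A=7, B=8, C=9, D=8, E=18
Total turnaround = 7 + 8 + 9 + 8 + 18 = 50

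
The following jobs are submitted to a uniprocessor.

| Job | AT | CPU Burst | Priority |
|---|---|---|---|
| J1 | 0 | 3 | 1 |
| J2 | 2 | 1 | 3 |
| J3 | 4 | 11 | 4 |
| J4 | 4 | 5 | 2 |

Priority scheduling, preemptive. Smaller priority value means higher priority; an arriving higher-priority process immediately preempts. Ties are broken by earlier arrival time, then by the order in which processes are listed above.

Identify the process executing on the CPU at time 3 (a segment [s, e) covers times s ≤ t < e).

Timeline: | J1 0-3 | J2 3-4 | J4 4-9 | J3 9-20 |
Completion: J1=3  J2=4  J3=20  J4=9

J2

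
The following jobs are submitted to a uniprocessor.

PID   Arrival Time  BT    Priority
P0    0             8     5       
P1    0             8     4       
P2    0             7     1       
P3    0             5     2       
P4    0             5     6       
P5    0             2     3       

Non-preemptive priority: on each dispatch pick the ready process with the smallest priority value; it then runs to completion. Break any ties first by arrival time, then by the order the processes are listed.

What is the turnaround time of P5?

14

Gantt: | P2 0-7 | P3 7-12 | P5 12-14 | P1 14-22 | P0 22-30 | P4 30-35 |
Completion: P0=30  P1=22  P2=7  P3=12  P4=35  P5=14
Turnaround(P5) = completion − arrival = 14 − 0 = 14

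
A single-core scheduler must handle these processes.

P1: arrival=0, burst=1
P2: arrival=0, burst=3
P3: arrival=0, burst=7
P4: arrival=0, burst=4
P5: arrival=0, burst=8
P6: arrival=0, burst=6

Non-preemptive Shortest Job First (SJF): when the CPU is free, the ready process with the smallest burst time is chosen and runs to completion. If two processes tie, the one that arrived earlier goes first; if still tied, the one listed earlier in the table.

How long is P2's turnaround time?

4

Gantt: | P1 0-1 | P2 1-4 | P4 4-8 | P6 8-14 | P3 14-21 | P5 21-29 |
Completion: P1=1  P2=4  P3=21  P4=8  P5=29  P6=14
Turnaround (C−A): P1=1  P2=4  P3=21  P4=8  P5=29  P6=14
Turnaround(P2) = completion − arrival = 4 − 0 = 4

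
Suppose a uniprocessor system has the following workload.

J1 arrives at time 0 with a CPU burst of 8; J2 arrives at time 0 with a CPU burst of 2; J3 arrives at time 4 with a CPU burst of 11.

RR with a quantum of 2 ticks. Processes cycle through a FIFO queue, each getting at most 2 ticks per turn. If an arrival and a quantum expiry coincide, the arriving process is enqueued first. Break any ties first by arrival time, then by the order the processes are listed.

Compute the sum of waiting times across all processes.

14

Schedule: | J1 0-2 | J2 2-4 | J1 4-6 | J3 6-8 | J1 8-10 | J3 10-12 | J1 12-14 | J3 14-21 |
Completion: J1=14  J2=4  J3=21
Turnaround (C−A): J1=14  J2=4  J3=17
Waiting = turnaround − burst: J1=6, J2=2, J3=6
Total waiting = 6 + 2 + 6 = 14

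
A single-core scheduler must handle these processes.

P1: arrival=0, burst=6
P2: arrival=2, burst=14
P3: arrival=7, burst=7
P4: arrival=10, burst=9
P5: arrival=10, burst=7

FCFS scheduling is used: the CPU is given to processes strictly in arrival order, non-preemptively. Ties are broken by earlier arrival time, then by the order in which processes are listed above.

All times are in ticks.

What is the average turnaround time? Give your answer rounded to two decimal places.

Gantt: | P1 0-6 | P2 6-20 | P3 20-27 | P4 27-36 | P5 36-43 |
Completion: P1=6  P2=20  P3=27  P4=36  P5=43
Turnaround (C−A): P1=6  P2=18  P3=20  P4=26  P5=33
Turnaround times: P1=6, P2=18, P3=20, P4=26, P5=33
Average turnaround = (6+18+20+26+33) / 5 = 103/5 = 20.60

20.60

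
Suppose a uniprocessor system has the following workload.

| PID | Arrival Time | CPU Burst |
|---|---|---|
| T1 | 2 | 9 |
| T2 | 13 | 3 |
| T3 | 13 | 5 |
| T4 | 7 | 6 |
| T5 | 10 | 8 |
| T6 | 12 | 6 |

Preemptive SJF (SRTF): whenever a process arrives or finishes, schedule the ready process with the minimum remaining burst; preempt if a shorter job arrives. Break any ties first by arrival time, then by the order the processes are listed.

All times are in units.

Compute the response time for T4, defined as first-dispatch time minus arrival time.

4

Schedule: | idle 0-2 | T1 2-11 | T4 11-13 | T2 13-16 | T4 16-20 | T3 20-25 | T6 25-31 | T5 31-39 |
Completion: T1=11  T2=16  T3=25  T4=20  T5=39  T6=31
Turnaround (C−A): T1=9  T2=3  T3=12  T4=13  T5=29  T6=19
Response(T4) = first start − arrival = 11 − 7 = 4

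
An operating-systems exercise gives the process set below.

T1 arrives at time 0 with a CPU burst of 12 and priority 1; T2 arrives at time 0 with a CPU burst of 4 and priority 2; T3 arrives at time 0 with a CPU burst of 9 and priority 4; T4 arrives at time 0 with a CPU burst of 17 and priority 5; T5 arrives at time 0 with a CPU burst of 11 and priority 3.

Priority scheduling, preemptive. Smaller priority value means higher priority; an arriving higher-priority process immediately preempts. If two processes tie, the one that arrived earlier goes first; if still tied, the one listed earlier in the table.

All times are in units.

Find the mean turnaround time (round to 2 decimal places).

28.80

Timeline: | T1 0-12 | T2 12-16 | T5 16-27 | T3 27-36 | T4 36-53 |
Completion: T1=12  T2=16  T3=36  T4=53  T5=27
Turnaround times: T1=12, T2=16, T3=36, T4=53, T5=27
Average turnaround = (12+16+36+53+27) / 5 = 144/5 = 28.80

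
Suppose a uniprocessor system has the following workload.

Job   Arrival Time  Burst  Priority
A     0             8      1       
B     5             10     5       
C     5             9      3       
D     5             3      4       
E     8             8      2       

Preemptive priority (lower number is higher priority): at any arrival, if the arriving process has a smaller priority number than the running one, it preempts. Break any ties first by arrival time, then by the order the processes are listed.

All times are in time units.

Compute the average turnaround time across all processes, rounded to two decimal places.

18.40

Timeline: | A 0-8 | E 8-16 | C 16-25 | D 25-28 | B 28-38 |
Completion: A=8  B=38  C=25  D=28  E=16
Turnaround (C−A): A=8  B=33  C=20  D=23  E=8
Turnaround times: A=8, B=33, C=20, D=23, E=8
Average turnaround = (8+33+20+23+8) / 5 = 92/5 = 18.40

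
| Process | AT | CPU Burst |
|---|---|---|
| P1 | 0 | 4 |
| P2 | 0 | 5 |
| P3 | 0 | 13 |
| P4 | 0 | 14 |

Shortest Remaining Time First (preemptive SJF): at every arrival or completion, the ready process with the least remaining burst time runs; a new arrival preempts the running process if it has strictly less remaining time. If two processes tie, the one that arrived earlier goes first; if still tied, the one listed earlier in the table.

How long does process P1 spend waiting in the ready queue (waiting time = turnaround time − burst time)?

0

Gantt: | P1 0-4 | P2 4-9 | P3 9-22 | P4 22-36 |
Completion: P1=4  P2=9  P3=22  P4=36
Turnaround (C−A): P1=4  P2=9  P3=22  P4=36
Waiting(P1) = turnaround − burst = 4 − 4 = 0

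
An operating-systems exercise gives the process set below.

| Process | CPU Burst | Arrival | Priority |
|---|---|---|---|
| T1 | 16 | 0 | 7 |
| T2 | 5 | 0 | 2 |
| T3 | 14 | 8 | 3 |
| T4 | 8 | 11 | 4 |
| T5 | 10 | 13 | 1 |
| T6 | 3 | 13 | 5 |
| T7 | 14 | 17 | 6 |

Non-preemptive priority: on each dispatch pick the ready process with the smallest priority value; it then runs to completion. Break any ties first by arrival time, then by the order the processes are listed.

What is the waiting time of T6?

40

Timeline: | T2 0-5 | T1 5-21 | T5 21-31 | T3 31-45 | T4 45-53 | T6 53-56 | T7 56-70 |
Completion: T1=21  T2=5  T3=45  T4=53  T5=31  T6=56  T7=70
Turnaround (C−A): T1=21  T2=5  T3=37  T4=42  T5=18  T6=43  T7=53
Waiting(T6) = turnaround − burst = 43 − 3 = 40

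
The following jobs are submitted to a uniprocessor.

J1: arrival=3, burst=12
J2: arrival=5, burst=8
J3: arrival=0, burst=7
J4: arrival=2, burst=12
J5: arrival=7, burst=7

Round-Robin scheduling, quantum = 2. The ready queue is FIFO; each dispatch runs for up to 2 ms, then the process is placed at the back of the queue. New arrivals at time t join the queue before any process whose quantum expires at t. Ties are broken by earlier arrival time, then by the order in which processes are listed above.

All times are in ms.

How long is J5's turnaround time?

Gantt: | J3 0-2 | J4 2-4 | J3 4-6 | J1 6-8 | J4 8-10 | J2 10-12 | J3 12-14 | J5 14-16 | J1 16-18 | J4 18-20 | J2 20-22 | J3 22-23 | J5 23-25 | J1 25-27 | J4 27-29 | J2 29-31 | J5 31-33 | J1 33-35 | J4 35-37 | J2 37-39 | J5 39-40 | J1 40-42 | J4 42-44 | J1 44-46 |
Completion: J1=46  J2=39  J3=23  J4=44  J5=40
Turnaround(J5) = completion − arrival = 40 − 7 = 33

33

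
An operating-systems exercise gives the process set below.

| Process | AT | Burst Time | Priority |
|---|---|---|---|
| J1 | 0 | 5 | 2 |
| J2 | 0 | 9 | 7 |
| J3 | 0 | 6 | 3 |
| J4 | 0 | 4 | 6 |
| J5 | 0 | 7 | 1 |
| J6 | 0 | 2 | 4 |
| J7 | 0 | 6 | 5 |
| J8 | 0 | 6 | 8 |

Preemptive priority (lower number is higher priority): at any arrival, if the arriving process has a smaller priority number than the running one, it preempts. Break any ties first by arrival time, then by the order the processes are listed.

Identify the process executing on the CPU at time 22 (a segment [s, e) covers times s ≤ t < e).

Schedule: | J5 0-7 | J1 7-12 | J3 12-18 | J6 18-20 | J7 20-26 | J4 26-30 | J2 30-39 | J8 39-45 |
Completion: J1=12  J2=39  J3=18  J4=30  J5=7  J6=20  J7=26  J8=45
Turnaround (C−A): J1=12  J2=39  J3=18  J4=30  J5=7  J6=20  J7=26  J8=45

J7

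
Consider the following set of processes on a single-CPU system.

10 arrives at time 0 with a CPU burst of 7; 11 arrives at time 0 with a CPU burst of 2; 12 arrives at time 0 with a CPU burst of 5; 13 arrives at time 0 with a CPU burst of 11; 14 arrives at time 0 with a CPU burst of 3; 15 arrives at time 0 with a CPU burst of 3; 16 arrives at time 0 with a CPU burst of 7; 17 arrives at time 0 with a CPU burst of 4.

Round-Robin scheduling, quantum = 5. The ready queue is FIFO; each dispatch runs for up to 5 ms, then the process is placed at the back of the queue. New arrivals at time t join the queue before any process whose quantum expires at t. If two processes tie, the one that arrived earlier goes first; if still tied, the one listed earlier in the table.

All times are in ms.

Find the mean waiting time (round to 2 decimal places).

21.13

Gantt: | 10 0-5 | 11 5-7 | 12 7-12 | 13 12-17 | 14 17-20 | 15 20-23 | 16 23-28 | 17 28-32 | 10 32-34 | 13 34-39 | 16 39-41 | 13 41-42 |
Completion: 10=34  11=7  12=12  13=42  14=20  15=23  16=41  17=32
Turnaround (C−A): 10=34  11=7  12=12  13=42  14=20  15=23  16=41  17=32
Waiting times: 10=27, 11=5, 12=7, 13=31, 14=17, 15=20, 16=34, 17=28
Average waiting = (27+5+7+31+17+20+34+28) / 8 = 169/8 = 21.13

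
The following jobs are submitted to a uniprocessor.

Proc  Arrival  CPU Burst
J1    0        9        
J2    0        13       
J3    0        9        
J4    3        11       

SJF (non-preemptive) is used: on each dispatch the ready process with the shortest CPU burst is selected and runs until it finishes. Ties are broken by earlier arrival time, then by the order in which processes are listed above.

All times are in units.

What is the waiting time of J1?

0

Schedule: | J1 0-9 | J3 9-18 | J4 18-29 | J2 29-42 |
Completion: J1=9  J2=42  J3=18  J4=29
Turnaround (C−A): J1=9  J2=42  J3=18  J4=26
Waiting(J1) = turnaround − burst = 9 − 9 = 0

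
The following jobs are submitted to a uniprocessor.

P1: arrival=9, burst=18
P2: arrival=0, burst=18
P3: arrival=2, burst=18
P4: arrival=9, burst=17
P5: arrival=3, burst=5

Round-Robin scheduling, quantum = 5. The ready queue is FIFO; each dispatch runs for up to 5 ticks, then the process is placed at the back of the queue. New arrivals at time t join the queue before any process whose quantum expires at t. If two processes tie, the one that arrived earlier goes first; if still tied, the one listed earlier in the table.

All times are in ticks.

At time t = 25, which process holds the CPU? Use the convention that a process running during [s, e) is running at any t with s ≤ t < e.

Schedule: | P2 0-5 | P3 5-10 | P5 10-15 | P2 15-20 | P1 20-25 | P4 25-30 | P3 30-35 | P2 35-40 | P1 40-45 | P4 45-50 | P3 50-55 | P2 55-58 | P1 58-63 | P4 63-68 | P3 68-71 | P1 71-74 | P4 74-76 |
Completion: P1=74  P2=58  P3=71  P4=76  P5=15
Turnaround (C−A): P1=65  P2=58  P3=69  P4=67  P5=12

P4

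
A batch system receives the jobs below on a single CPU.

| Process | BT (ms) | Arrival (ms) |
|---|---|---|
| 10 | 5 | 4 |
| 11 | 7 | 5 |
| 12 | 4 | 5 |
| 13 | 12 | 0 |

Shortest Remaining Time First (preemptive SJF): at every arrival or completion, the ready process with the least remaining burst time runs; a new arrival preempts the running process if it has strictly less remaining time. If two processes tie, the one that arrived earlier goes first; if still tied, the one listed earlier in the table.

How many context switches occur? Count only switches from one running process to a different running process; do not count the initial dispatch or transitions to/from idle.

Gantt: | 13 0-4 | 10 4-9 | 12 9-13 | 11 13-20 | 13 20-28 |
Completion: 10=9  11=20  12=13  13=28

4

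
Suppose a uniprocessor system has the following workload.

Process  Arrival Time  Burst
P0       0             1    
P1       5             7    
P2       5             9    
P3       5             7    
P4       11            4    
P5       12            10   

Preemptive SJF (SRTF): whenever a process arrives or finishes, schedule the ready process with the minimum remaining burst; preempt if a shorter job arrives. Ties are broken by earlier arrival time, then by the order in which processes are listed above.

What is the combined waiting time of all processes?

Timeline: | P0 0-1 | idle 1-5 | P1 5-12 | P4 12-16 | P3 16-23 | P2 23-32 | P5 32-42 |
Completion: P0=1  P1=12  P2=32  P3=23  P4=16  P5=42
Turnaround (C−A): P0=1  P1=7  P2=27  P3=18  P4=5  P5=30
Waiting = turnaround − burst: P0=0, P1=0, P2=18, P3=11, P4=1, P5=20
Total waiting = 0 + 0 + 18 + 11 + 1 + 20 = 50

50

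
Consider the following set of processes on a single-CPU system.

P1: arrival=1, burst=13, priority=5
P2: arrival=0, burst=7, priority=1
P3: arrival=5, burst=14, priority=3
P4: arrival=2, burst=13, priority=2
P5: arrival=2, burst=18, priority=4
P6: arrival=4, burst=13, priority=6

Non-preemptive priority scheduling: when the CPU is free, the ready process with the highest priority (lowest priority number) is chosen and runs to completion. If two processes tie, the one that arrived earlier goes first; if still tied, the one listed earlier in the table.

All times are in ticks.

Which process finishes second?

Schedule: | P2 0-7 | P4 7-20 | P3 20-34 | P5 34-52 | P1 52-65 | P6 65-78 |
Completion: P1=65  P2=7  P3=34  P4=20  P5=52  P6=78
Turnaround (C−A): P1=64  P2=7  P3=29  P4=18  P5=50  P6=74
Finish order: P2 → P4 → P3 → P5 → P1 → P6

P4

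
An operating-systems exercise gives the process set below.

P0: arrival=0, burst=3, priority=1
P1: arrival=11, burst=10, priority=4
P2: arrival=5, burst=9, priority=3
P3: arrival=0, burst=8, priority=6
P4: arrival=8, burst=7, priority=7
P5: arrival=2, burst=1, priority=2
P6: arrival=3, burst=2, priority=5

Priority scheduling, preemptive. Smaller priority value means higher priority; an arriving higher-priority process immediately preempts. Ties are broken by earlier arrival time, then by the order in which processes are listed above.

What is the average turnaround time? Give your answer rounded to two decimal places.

16.29

Schedule: | P0 0-3 | P5 3-4 | P6 4-5 | P2 5-14 | P1 14-24 | P6 24-25 | P3 25-33 | P4 33-40 |
Completion: P0=3  P1=24  P2=14  P3=33  P4=40  P5=4  P6=25
Turnaround times: P0=3, P1=13, P2=9, P3=33, P4=32, P5=2, P6=22
Average turnaround = (3+13+9+33+32+2+22) / 7 = 114/7 = 16.29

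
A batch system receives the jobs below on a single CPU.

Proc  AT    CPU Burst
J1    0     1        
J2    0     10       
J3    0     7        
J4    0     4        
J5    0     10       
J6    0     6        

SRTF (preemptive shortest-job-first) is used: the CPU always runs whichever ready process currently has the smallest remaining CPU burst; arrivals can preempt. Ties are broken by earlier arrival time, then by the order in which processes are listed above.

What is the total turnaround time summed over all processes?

101

Gantt: | J1 0-1 | J4 1-5 | J6 5-11 | J3 11-18 | J2 18-28 | J5 28-38 |
Completion: J1=1  J2=28  J3=18  J4=5  J5=38  J6=11
Turnaround (C−A): J1=1  J2=28  J3=18  J4=5  J5=38  J6=11
Turnaround = completion − arrival: J1=1, J2=28, J3=18, J4=5, J5=38, J6=11
Total turnaround = 1 + 28 + 18 + 5 + 38 + 11 = 101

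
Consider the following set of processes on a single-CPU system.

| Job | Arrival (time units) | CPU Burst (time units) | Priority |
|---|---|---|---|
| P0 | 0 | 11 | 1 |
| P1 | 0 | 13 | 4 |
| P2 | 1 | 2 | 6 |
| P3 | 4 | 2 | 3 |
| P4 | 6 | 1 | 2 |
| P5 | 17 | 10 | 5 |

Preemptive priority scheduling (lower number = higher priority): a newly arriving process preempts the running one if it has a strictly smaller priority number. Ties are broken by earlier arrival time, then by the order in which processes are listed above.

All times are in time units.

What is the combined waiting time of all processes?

Gantt: | P0 0-11 | P4 11-12 | P3 12-14 | P1 14-27 | P5 27-37 | P2 37-39 |
Completion: P0=11  P1=27  P2=39  P3=14  P4=12  P5=37
Turnaround (C−A): P0=11  P1=27  P2=38  P3=10  P4=6  P5=20
Waiting = turnaround − burst: P0=0, P1=14, P2=36, P3=8, P4=5, P5=10
Total waiting = 0 + 14 + 36 + 8 + 5 + 10 = 73

73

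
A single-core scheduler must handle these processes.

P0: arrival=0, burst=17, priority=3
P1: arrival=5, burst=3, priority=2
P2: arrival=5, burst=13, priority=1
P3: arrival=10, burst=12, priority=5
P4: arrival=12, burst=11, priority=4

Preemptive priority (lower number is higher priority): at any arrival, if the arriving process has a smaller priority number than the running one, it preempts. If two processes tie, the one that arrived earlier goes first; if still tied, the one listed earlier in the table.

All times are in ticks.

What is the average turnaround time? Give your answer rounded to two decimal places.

28.00

Schedule: | P0 0-5 | P2 5-18 | P1 18-21 | P0 21-33 | P4 33-44 | P3 44-56 |
Completion: P0=33  P1=21  P2=18  P3=56  P4=44
Turnaround (C−A): P0=33  P1=16  P2=13  P3=46  P4=32
Turnaround times: P0=33, P1=16, P2=13, P3=46, P4=32
Average turnaround = (33+16+13+46+32) / 5 = 140/5 = 28.00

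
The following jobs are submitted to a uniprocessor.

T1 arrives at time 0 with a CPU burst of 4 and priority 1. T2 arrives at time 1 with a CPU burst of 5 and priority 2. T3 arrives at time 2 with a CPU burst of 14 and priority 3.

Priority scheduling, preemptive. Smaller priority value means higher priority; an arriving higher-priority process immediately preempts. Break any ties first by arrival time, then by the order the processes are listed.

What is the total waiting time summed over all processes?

Schedule: | T1 0-4 | T2 4-9 | T3 9-23 |
Completion: T1=4  T2=9  T3=23
Turnaround (C−A): T1=4  T2=8  T3=21
Waiting = turnaround − burst: T1=0, T2=3, T3=7
Total waiting = 0 + 3 + 7 = 10

10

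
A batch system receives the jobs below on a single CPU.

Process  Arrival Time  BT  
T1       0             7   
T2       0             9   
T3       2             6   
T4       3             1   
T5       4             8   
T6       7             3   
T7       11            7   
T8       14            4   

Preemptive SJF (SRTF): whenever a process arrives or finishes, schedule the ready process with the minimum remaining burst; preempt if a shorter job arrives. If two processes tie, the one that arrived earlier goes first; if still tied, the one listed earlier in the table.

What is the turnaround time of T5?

Gantt: | T1 0-3 | T4 3-4 | T1 4-8 | T6 8-11 | T3 11-17 | T8 17-21 | T7 21-28 | T5 28-36 | T2 36-45 |
Completion: T1=8  T2=45  T3=17  T4=4  T5=36  T6=11  T7=28  T8=21
Turnaround(T5) = completion − arrival = 36 − 4 = 32

32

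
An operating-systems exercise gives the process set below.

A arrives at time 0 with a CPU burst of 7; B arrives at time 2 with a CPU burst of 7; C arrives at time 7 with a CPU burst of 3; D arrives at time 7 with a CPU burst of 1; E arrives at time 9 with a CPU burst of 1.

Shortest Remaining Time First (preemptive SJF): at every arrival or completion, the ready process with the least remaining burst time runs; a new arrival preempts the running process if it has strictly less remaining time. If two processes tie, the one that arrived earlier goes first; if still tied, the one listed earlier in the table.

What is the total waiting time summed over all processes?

Gantt: | A 0-7 | D 7-8 | C 8-9 | E 9-10 | C 10-12 | B 12-19 |
Completion: A=7  B=19  C=12  D=8  E=10
Turnaround (C−A): A=7  B=17  C=5  D=1  E=1
Waiting = turnaround − burst: A=0, B=10, C=2, D=0, E=0
Total waiting = 0 + 10 + 2 + 0 + 0 = 12

12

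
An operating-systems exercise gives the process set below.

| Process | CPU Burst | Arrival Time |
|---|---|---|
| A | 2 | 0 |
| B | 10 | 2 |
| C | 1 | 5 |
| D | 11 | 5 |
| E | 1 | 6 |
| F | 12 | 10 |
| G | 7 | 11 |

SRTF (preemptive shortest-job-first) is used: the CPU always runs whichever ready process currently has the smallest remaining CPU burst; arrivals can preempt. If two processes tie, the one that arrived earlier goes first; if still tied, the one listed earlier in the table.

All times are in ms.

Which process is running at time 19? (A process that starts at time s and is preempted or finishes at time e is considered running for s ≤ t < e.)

G

Gantt: | A 0-2 | B 2-5 | C 5-6 | E 6-7 | B 7-14 | G 14-21 | D 21-32 | F 32-44 |
Completion: A=2  B=14  C=6  D=32  E=7  F=44  G=21
Turnaround (C−A): A=2  B=12  C=1  D=27  E=1  F=34  G=10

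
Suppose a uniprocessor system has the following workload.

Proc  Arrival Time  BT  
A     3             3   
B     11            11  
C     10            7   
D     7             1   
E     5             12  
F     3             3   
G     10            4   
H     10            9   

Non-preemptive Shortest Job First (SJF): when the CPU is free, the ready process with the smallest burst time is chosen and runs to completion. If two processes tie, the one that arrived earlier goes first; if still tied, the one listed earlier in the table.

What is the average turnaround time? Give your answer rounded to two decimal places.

Gantt: | idle 0-3 | A 3-6 | F 6-9 | D 9-10 | G 10-14 | C 14-21 | H 21-30 | B 30-41 | E 41-53 |
Completion: A=6  B=41  C=21  D=10  E=53  F=9  G=14  H=30
Turnaround times: A=3, B=30, C=11, D=3, E=48, F=6, G=4, H=20
Average turnaround = (3+30+11+3+48+6+4+20) / 8 = 125/8 = 15.63

15.63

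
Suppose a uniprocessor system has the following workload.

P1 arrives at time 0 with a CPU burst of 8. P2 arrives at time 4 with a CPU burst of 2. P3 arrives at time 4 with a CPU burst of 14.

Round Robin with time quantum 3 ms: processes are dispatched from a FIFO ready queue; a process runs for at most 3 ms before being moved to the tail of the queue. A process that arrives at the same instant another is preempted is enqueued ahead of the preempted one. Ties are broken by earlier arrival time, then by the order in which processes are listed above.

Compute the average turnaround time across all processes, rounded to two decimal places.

12.33

Gantt: | P1 0-6 | P2 6-8 | P3 8-11 | P1 11-13 | P3 13-24 |
Completion: P1=13  P2=8  P3=24
Turnaround (C−A): P1=13  P2=4  P3=20
Turnaround times: P1=13, P2=4, P3=20
Average turnaround = (13+4+20) / 3 = 37/3 = 12.33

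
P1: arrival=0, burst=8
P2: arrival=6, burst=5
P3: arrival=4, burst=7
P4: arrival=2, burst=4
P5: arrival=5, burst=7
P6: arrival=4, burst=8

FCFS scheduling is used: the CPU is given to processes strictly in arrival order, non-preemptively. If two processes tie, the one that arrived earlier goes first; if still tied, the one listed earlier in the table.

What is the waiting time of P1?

Schedule: | P1 0-8 | P4 8-12 | P3 12-19 | P6 19-27 | P5 27-34 | P2 34-39 |
Completion: P1=8  P2=39  P3=19  P4=12  P5=34  P6=27
Turnaround (C−A): P1=8  P2=33  P3=15  P4=10  P5=29  P6=23
Waiting(P1) = turnaround − burst = 8 − 8 = 0

0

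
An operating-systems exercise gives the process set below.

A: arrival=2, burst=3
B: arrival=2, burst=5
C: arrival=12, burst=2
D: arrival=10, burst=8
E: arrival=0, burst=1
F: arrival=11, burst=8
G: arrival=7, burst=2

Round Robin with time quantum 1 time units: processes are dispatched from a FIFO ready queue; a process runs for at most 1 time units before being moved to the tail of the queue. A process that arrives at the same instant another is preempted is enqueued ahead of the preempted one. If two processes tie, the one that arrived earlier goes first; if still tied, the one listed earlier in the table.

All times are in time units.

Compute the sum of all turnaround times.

65

Timeline: | E 0-1 | idle 1-2 | A 2-3 | B 3-4 | A 4-5 | B 5-6 | A 6-7 | B 7-8 | G 8-9 | B 9-10 | G 10-11 | D 11-12 | B 12-13 | F 13-14 | C 14-15 | D 15-16 | F 16-17 | C 17-18 | D 18-19 | F 19-20 | D 20-21 | F 21-22 | D 22-23 | F 23-24 | D 24-25 | F 25-26 | D 26-27 | F 27-28 | D 28-29 | F 29-30 |
Completion: A=7  B=13  C=18  D=29  E=1  F=30  G=11
Turnaround (C−A): A=5  B=11  C=6  D=19  E=1  F=19  G=4
Turnaround = completion − arrival: A=5, B=11, C=6, D=19, E=1, F=19, G=4
Total turnaround = 5 + 11 + 6 + 19 + 1 + 19 + 4 = 65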